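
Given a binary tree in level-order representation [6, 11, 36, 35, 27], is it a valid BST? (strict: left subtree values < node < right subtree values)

Level-order array: [6, 11, 36, 35, 27]
Validate using subtree bounds (lo, hi): at each node, require lo < value < hi,
then recurse left with hi=value and right with lo=value.
Preorder trace (stopping at first violation):
  at node 6 with bounds (-inf, +inf): OK
  at node 11 with bounds (-inf, 6): VIOLATION
Node 11 violates its bound: not (-inf < 11 < 6).
Result: Not a valid BST


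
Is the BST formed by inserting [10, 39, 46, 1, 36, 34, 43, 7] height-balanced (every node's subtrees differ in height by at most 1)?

Tree (level-order array): [10, 1, 39, None, 7, 36, 46, None, None, 34, None, 43]
Definition: a tree is height-balanced if, at every node, |h(left) - h(right)| <= 1 (empty subtree has height -1).
Bottom-up per-node check:
  node 7: h_left=-1, h_right=-1, diff=0 [OK], height=0
  node 1: h_left=-1, h_right=0, diff=1 [OK], height=1
  node 34: h_left=-1, h_right=-1, diff=0 [OK], height=0
  node 36: h_left=0, h_right=-1, diff=1 [OK], height=1
  node 43: h_left=-1, h_right=-1, diff=0 [OK], height=0
  node 46: h_left=0, h_right=-1, diff=1 [OK], height=1
  node 39: h_left=1, h_right=1, diff=0 [OK], height=2
  node 10: h_left=1, h_right=2, diff=1 [OK], height=3
All nodes satisfy the balance condition.
Result: Balanced


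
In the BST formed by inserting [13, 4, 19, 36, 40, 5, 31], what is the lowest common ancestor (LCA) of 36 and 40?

Tree insertion order: [13, 4, 19, 36, 40, 5, 31]
Tree (level-order array): [13, 4, 19, None, 5, None, 36, None, None, 31, 40]
In a BST, the LCA of p=36, q=40 is the first node v on the
root-to-leaf path with p <= v <= q (go left if both < v, right if both > v).
Walk from root:
  at 13: both 36 and 40 > 13, go right
  at 19: both 36 and 40 > 19, go right
  at 36: 36 <= 36 <= 40, this is the LCA
LCA = 36


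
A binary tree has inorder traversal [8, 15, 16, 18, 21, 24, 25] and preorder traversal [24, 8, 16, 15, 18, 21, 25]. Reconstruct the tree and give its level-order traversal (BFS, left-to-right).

Inorder:  [8, 15, 16, 18, 21, 24, 25]
Preorder: [24, 8, 16, 15, 18, 21, 25]
Algorithm: preorder visits root first, so consume preorder in order;
for each root, split the current inorder slice at that value into
left-subtree inorder and right-subtree inorder, then recurse.
Recursive splits:
  root=24; inorder splits into left=[8, 15, 16, 18, 21], right=[25]
  root=8; inorder splits into left=[], right=[15, 16, 18, 21]
  root=16; inorder splits into left=[15], right=[18, 21]
  root=15; inorder splits into left=[], right=[]
  root=18; inorder splits into left=[], right=[21]
  root=21; inorder splits into left=[], right=[]
  root=25; inorder splits into left=[], right=[]
Reconstructed level-order: [24, 8, 25, 16, 15, 18, 21]


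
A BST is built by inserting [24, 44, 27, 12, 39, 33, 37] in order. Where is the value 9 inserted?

Starting tree (level order): [24, 12, 44, None, None, 27, None, None, 39, 33, None, None, 37]
Insertion path: 24 -> 12
Result: insert 9 as left child of 12
Final tree (level order): [24, 12, 44, 9, None, 27, None, None, None, None, 39, 33, None, None, 37]


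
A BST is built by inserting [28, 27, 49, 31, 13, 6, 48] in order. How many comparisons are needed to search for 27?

Search path for 27: 28 -> 27
Found: True
Comparisons: 2


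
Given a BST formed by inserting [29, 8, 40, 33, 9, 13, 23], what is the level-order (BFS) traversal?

Tree insertion order: [29, 8, 40, 33, 9, 13, 23]
Tree (level-order array): [29, 8, 40, None, 9, 33, None, None, 13, None, None, None, 23]
BFS from the root, enqueuing left then right child of each popped node:
  queue [29] -> pop 29, enqueue [8, 40], visited so far: [29]
  queue [8, 40] -> pop 8, enqueue [9], visited so far: [29, 8]
  queue [40, 9] -> pop 40, enqueue [33], visited so far: [29, 8, 40]
  queue [9, 33] -> pop 9, enqueue [13], visited so far: [29, 8, 40, 9]
  queue [33, 13] -> pop 33, enqueue [none], visited so far: [29, 8, 40, 9, 33]
  queue [13] -> pop 13, enqueue [23], visited so far: [29, 8, 40, 9, 33, 13]
  queue [23] -> pop 23, enqueue [none], visited so far: [29, 8, 40, 9, 33, 13, 23]
Result: [29, 8, 40, 9, 33, 13, 23]


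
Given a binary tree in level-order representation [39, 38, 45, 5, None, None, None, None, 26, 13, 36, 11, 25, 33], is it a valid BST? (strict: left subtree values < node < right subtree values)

Level-order array: [39, 38, 45, 5, None, None, None, None, 26, 13, 36, 11, 25, 33]
Validate using subtree bounds (lo, hi): at each node, require lo < value < hi,
then recurse left with hi=value and right with lo=value.
Preorder trace (stopping at first violation):
  at node 39 with bounds (-inf, +inf): OK
  at node 38 with bounds (-inf, 39): OK
  at node 5 with bounds (-inf, 38): OK
  at node 26 with bounds (5, 38): OK
  at node 13 with bounds (5, 26): OK
  at node 11 with bounds (5, 13): OK
  at node 25 with bounds (13, 26): OK
  at node 36 with bounds (26, 38): OK
  at node 33 with bounds (26, 36): OK
  at node 45 with bounds (39, +inf): OK
No violation found at any node.
Result: Valid BST


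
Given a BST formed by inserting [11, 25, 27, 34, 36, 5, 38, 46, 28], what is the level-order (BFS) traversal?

Tree insertion order: [11, 25, 27, 34, 36, 5, 38, 46, 28]
Tree (level-order array): [11, 5, 25, None, None, None, 27, None, 34, 28, 36, None, None, None, 38, None, 46]
BFS from the root, enqueuing left then right child of each popped node:
  queue [11] -> pop 11, enqueue [5, 25], visited so far: [11]
  queue [5, 25] -> pop 5, enqueue [none], visited so far: [11, 5]
  queue [25] -> pop 25, enqueue [27], visited so far: [11, 5, 25]
  queue [27] -> pop 27, enqueue [34], visited so far: [11, 5, 25, 27]
  queue [34] -> pop 34, enqueue [28, 36], visited so far: [11, 5, 25, 27, 34]
  queue [28, 36] -> pop 28, enqueue [none], visited so far: [11, 5, 25, 27, 34, 28]
  queue [36] -> pop 36, enqueue [38], visited so far: [11, 5, 25, 27, 34, 28, 36]
  queue [38] -> pop 38, enqueue [46], visited so far: [11, 5, 25, 27, 34, 28, 36, 38]
  queue [46] -> pop 46, enqueue [none], visited so far: [11, 5, 25, 27, 34, 28, 36, 38, 46]
Result: [11, 5, 25, 27, 34, 28, 36, 38, 46]


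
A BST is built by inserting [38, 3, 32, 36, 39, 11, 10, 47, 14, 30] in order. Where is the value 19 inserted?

Starting tree (level order): [38, 3, 39, None, 32, None, 47, 11, 36, None, None, 10, 14, None, None, None, None, None, 30]
Insertion path: 38 -> 3 -> 32 -> 11 -> 14 -> 30
Result: insert 19 as left child of 30
Final tree (level order): [38, 3, 39, None, 32, None, 47, 11, 36, None, None, 10, 14, None, None, None, None, None, 30, 19]


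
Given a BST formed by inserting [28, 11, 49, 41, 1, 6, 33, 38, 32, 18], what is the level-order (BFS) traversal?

Tree insertion order: [28, 11, 49, 41, 1, 6, 33, 38, 32, 18]
Tree (level-order array): [28, 11, 49, 1, 18, 41, None, None, 6, None, None, 33, None, None, None, 32, 38]
BFS from the root, enqueuing left then right child of each popped node:
  queue [28] -> pop 28, enqueue [11, 49], visited so far: [28]
  queue [11, 49] -> pop 11, enqueue [1, 18], visited so far: [28, 11]
  queue [49, 1, 18] -> pop 49, enqueue [41], visited so far: [28, 11, 49]
  queue [1, 18, 41] -> pop 1, enqueue [6], visited so far: [28, 11, 49, 1]
  queue [18, 41, 6] -> pop 18, enqueue [none], visited so far: [28, 11, 49, 1, 18]
  queue [41, 6] -> pop 41, enqueue [33], visited so far: [28, 11, 49, 1, 18, 41]
  queue [6, 33] -> pop 6, enqueue [none], visited so far: [28, 11, 49, 1, 18, 41, 6]
  queue [33] -> pop 33, enqueue [32, 38], visited so far: [28, 11, 49, 1, 18, 41, 6, 33]
  queue [32, 38] -> pop 32, enqueue [none], visited so far: [28, 11, 49, 1, 18, 41, 6, 33, 32]
  queue [38] -> pop 38, enqueue [none], visited so far: [28, 11, 49, 1, 18, 41, 6, 33, 32, 38]
Result: [28, 11, 49, 1, 18, 41, 6, 33, 32, 38]


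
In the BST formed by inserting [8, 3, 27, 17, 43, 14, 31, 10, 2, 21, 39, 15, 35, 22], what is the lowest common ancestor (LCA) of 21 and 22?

Tree insertion order: [8, 3, 27, 17, 43, 14, 31, 10, 2, 21, 39, 15, 35, 22]
Tree (level-order array): [8, 3, 27, 2, None, 17, 43, None, None, 14, 21, 31, None, 10, 15, None, 22, None, 39, None, None, None, None, None, None, 35]
In a BST, the LCA of p=21, q=22 is the first node v on the
root-to-leaf path with p <= v <= q (go left if both < v, right if both > v).
Walk from root:
  at 8: both 21 and 22 > 8, go right
  at 27: both 21 and 22 < 27, go left
  at 17: both 21 and 22 > 17, go right
  at 21: 21 <= 21 <= 22, this is the LCA
LCA = 21


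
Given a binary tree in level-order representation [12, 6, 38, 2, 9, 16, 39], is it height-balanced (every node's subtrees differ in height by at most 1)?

Tree (level-order array): [12, 6, 38, 2, 9, 16, 39]
Definition: a tree is height-balanced if, at every node, |h(left) - h(right)| <= 1 (empty subtree has height -1).
Bottom-up per-node check:
  node 2: h_left=-1, h_right=-1, diff=0 [OK], height=0
  node 9: h_left=-1, h_right=-1, diff=0 [OK], height=0
  node 6: h_left=0, h_right=0, diff=0 [OK], height=1
  node 16: h_left=-1, h_right=-1, diff=0 [OK], height=0
  node 39: h_left=-1, h_right=-1, diff=0 [OK], height=0
  node 38: h_left=0, h_right=0, diff=0 [OK], height=1
  node 12: h_left=1, h_right=1, diff=0 [OK], height=2
All nodes satisfy the balance condition.
Result: Balanced


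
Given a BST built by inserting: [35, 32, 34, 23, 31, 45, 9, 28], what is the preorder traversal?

Tree insertion order: [35, 32, 34, 23, 31, 45, 9, 28]
Tree (level-order array): [35, 32, 45, 23, 34, None, None, 9, 31, None, None, None, None, 28]
Preorder traversal: [35, 32, 23, 9, 31, 28, 34, 45]


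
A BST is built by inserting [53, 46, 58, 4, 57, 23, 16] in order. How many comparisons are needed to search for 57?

Search path for 57: 53 -> 58 -> 57
Found: True
Comparisons: 3


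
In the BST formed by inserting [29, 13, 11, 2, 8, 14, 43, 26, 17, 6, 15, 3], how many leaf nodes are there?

Tree built from: [29, 13, 11, 2, 8, 14, 43, 26, 17, 6, 15, 3]
Tree (level-order array): [29, 13, 43, 11, 14, None, None, 2, None, None, 26, None, 8, 17, None, 6, None, 15, None, 3]
Rule: A leaf has 0 children.
Per-node child counts:
  node 29: 2 child(ren)
  node 13: 2 child(ren)
  node 11: 1 child(ren)
  node 2: 1 child(ren)
  node 8: 1 child(ren)
  node 6: 1 child(ren)
  node 3: 0 child(ren)
  node 14: 1 child(ren)
  node 26: 1 child(ren)
  node 17: 1 child(ren)
  node 15: 0 child(ren)
  node 43: 0 child(ren)
Matching nodes: [3, 15, 43]
Count of leaf nodes: 3


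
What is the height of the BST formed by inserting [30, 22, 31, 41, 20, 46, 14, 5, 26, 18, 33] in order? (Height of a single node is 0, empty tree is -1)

Insertion order: [30, 22, 31, 41, 20, 46, 14, 5, 26, 18, 33]
Tree (level-order array): [30, 22, 31, 20, 26, None, 41, 14, None, None, None, 33, 46, 5, 18]
Compute height bottom-up (empty subtree = -1):
  height(5) = 1 + max(-1, -1) = 0
  height(18) = 1 + max(-1, -1) = 0
  height(14) = 1 + max(0, 0) = 1
  height(20) = 1 + max(1, -1) = 2
  height(26) = 1 + max(-1, -1) = 0
  height(22) = 1 + max(2, 0) = 3
  height(33) = 1 + max(-1, -1) = 0
  height(46) = 1 + max(-1, -1) = 0
  height(41) = 1 + max(0, 0) = 1
  height(31) = 1 + max(-1, 1) = 2
  height(30) = 1 + max(3, 2) = 4
Height = 4


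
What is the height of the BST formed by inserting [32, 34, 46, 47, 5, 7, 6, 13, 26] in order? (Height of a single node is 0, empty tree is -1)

Insertion order: [32, 34, 46, 47, 5, 7, 6, 13, 26]
Tree (level-order array): [32, 5, 34, None, 7, None, 46, 6, 13, None, 47, None, None, None, 26]
Compute height bottom-up (empty subtree = -1):
  height(6) = 1 + max(-1, -1) = 0
  height(26) = 1 + max(-1, -1) = 0
  height(13) = 1 + max(-1, 0) = 1
  height(7) = 1 + max(0, 1) = 2
  height(5) = 1 + max(-1, 2) = 3
  height(47) = 1 + max(-1, -1) = 0
  height(46) = 1 + max(-1, 0) = 1
  height(34) = 1 + max(-1, 1) = 2
  height(32) = 1 + max(3, 2) = 4
Height = 4


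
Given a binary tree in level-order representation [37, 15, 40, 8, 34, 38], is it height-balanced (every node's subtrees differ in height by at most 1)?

Tree (level-order array): [37, 15, 40, 8, 34, 38]
Definition: a tree is height-balanced if, at every node, |h(left) - h(right)| <= 1 (empty subtree has height -1).
Bottom-up per-node check:
  node 8: h_left=-1, h_right=-1, diff=0 [OK], height=0
  node 34: h_left=-1, h_right=-1, diff=0 [OK], height=0
  node 15: h_left=0, h_right=0, diff=0 [OK], height=1
  node 38: h_left=-1, h_right=-1, diff=0 [OK], height=0
  node 40: h_left=0, h_right=-1, diff=1 [OK], height=1
  node 37: h_left=1, h_right=1, diff=0 [OK], height=2
All nodes satisfy the balance condition.
Result: Balanced


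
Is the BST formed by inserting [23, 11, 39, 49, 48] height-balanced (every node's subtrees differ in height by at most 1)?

Tree (level-order array): [23, 11, 39, None, None, None, 49, 48]
Definition: a tree is height-balanced if, at every node, |h(left) - h(right)| <= 1 (empty subtree has height -1).
Bottom-up per-node check:
  node 11: h_left=-1, h_right=-1, diff=0 [OK], height=0
  node 48: h_left=-1, h_right=-1, diff=0 [OK], height=0
  node 49: h_left=0, h_right=-1, diff=1 [OK], height=1
  node 39: h_left=-1, h_right=1, diff=2 [FAIL (|-1-1|=2 > 1)], height=2
  node 23: h_left=0, h_right=2, diff=2 [FAIL (|0-2|=2 > 1)], height=3
Node 39 violates the condition: |-1 - 1| = 2 > 1.
Result: Not balanced


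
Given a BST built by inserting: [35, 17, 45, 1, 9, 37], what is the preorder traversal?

Tree insertion order: [35, 17, 45, 1, 9, 37]
Tree (level-order array): [35, 17, 45, 1, None, 37, None, None, 9]
Preorder traversal: [35, 17, 1, 9, 45, 37]


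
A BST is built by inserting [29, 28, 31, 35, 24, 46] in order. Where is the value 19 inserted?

Starting tree (level order): [29, 28, 31, 24, None, None, 35, None, None, None, 46]
Insertion path: 29 -> 28 -> 24
Result: insert 19 as left child of 24
Final tree (level order): [29, 28, 31, 24, None, None, 35, 19, None, None, 46]


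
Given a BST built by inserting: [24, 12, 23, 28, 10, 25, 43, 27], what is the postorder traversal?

Tree insertion order: [24, 12, 23, 28, 10, 25, 43, 27]
Tree (level-order array): [24, 12, 28, 10, 23, 25, 43, None, None, None, None, None, 27]
Postorder traversal: [10, 23, 12, 27, 25, 43, 28, 24]


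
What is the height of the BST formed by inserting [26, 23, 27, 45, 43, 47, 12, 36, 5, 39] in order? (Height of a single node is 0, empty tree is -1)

Insertion order: [26, 23, 27, 45, 43, 47, 12, 36, 5, 39]
Tree (level-order array): [26, 23, 27, 12, None, None, 45, 5, None, 43, 47, None, None, 36, None, None, None, None, 39]
Compute height bottom-up (empty subtree = -1):
  height(5) = 1 + max(-1, -1) = 0
  height(12) = 1 + max(0, -1) = 1
  height(23) = 1 + max(1, -1) = 2
  height(39) = 1 + max(-1, -1) = 0
  height(36) = 1 + max(-1, 0) = 1
  height(43) = 1 + max(1, -1) = 2
  height(47) = 1 + max(-1, -1) = 0
  height(45) = 1 + max(2, 0) = 3
  height(27) = 1 + max(-1, 3) = 4
  height(26) = 1 + max(2, 4) = 5
Height = 5


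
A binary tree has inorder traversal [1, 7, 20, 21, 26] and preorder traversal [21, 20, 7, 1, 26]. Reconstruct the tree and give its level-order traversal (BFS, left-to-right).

Inorder:  [1, 7, 20, 21, 26]
Preorder: [21, 20, 7, 1, 26]
Algorithm: preorder visits root first, so consume preorder in order;
for each root, split the current inorder slice at that value into
left-subtree inorder and right-subtree inorder, then recurse.
Recursive splits:
  root=21; inorder splits into left=[1, 7, 20], right=[26]
  root=20; inorder splits into left=[1, 7], right=[]
  root=7; inorder splits into left=[1], right=[]
  root=1; inorder splits into left=[], right=[]
  root=26; inorder splits into left=[], right=[]
Reconstructed level-order: [21, 20, 26, 7, 1]


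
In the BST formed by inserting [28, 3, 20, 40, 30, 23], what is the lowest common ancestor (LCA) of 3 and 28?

Tree insertion order: [28, 3, 20, 40, 30, 23]
Tree (level-order array): [28, 3, 40, None, 20, 30, None, None, 23]
In a BST, the LCA of p=3, q=28 is the first node v on the
root-to-leaf path with p <= v <= q (go left if both < v, right if both > v).
Walk from root:
  at 28: 3 <= 28 <= 28, this is the LCA
LCA = 28


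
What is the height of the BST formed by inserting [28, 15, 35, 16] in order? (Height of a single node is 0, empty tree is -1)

Insertion order: [28, 15, 35, 16]
Tree (level-order array): [28, 15, 35, None, 16]
Compute height bottom-up (empty subtree = -1):
  height(16) = 1 + max(-1, -1) = 0
  height(15) = 1 + max(-1, 0) = 1
  height(35) = 1 + max(-1, -1) = 0
  height(28) = 1 + max(1, 0) = 2
Height = 2


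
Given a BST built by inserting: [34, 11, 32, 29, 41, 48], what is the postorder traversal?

Tree insertion order: [34, 11, 32, 29, 41, 48]
Tree (level-order array): [34, 11, 41, None, 32, None, 48, 29]
Postorder traversal: [29, 32, 11, 48, 41, 34]


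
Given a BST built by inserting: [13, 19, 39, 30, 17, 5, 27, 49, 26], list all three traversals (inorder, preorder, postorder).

Tree insertion order: [13, 19, 39, 30, 17, 5, 27, 49, 26]
Tree (level-order array): [13, 5, 19, None, None, 17, 39, None, None, 30, 49, 27, None, None, None, 26]
Inorder (L, root, R): [5, 13, 17, 19, 26, 27, 30, 39, 49]
Preorder (root, L, R): [13, 5, 19, 17, 39, 30, 27, 26, 49]
Postorder (L, R, root): [5, 17, 26, 27, 30, 49, 39, 19, 13]


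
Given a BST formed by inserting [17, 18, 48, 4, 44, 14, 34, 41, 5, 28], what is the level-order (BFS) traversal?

Tree insertion order: [17, 18, 48, 4, 44, 14, 34, 41, 5, 28]
Tree (level-order array): [17, 4, 18, None, 14, None, 48, 5, None, 44, None, None, None, 34, None, 28, 41]
BFS from the root, enqueuing left then right child of each popped node:
  queue [17] -> pop 17, enqueue [4, 18], visited so far: [17]
  queue [4, 18] -> pop 4, enqueue [14], visited so far: [17, 4]
  queue [18, 14] -> pop 18, enqueue [48], visited so far: [17, 4, 18]
  queue [14, 48] -> pop 14, enqueue [5], visited so far: [17, 4, 18, 14]
  queue [48, 5] -> pop 48, enqueue [44], visited so far: [17, 4, 18, 14, 48]
  queue [5, 44] -> pop 5, enqueue [none], visited so far: [17, 4, 18, 14, 48, 5]
  queue [44] -> pop 44, enqueue [34], visited so far: [17, 4, 18, 14, 48, 5, 44]
  queue [34] -> pop 34, enqueue [28, 41], visited so far: [17, 4, 18, 14, 48, 5, 44, 34]
  queue [28, 41] -> pop 28, enqueue [none], visited so far: [17, 4, 18, 14, 48, 5, 44, 34, 28]
  queue [41] -> pop 41, enqueue [none], visited so far: [17, 4, 18, 14, 48, 5, 44, 34, 28, 41]
Result: [17, 4, 18, 14, 48, 5, 44, 34, 28, 41]


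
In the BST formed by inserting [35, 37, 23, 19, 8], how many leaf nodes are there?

Tree built from: [35, 37, 23, 19, 8]
Tree (level-order array): [35, 23, 37, 19, None, None, None, 8]
Rule: A leaf has 0 children.
Per-node child counts:
  node 35: 2 child(ren)
  node 23: 1 child(ren)
  node 19: 1 child(ren)
  node 8: 0 child(ren)
  node 37: 0 child(ren)
Matching nodes: [8, 37]
Count of leaf nodes: 2


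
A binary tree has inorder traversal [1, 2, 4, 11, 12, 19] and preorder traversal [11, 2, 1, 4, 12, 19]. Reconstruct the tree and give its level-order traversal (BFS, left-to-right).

Inorder:  [1, 2, 4, 11, 12, 19]
Preorder: [11, 2, 1, 4, 12, 19]
Algorithm: preorder visits root first, so consume preorder in order;
for each root, split the current inorder slice at that value into
left-subtree inorder and right-subtree inorder, then recurse.
Recursive splits:
  root=11; inorder splits into left=[1, 2, 4], right=[12, 19]
  root=2; inorder splits into left=[1], right=[4]
  root=1; inorder splits into left=[], right=[]
  root=4; inorder splits into left=[], right=[]
  root=12; inorder splits into left=[], right=[19]
  root=19; inorder splits into left=[], right=[]
Reconstructed level-order: [11, 2, 12, 1, 4, 19]


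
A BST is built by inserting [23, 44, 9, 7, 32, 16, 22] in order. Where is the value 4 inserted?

Starting tree (level order): [23, 9, 44, 7, 16, 32, None, None, None, None, 22]
Insertion path: 23 -> 9 -> 7
Result: insert 4 as left child of 7
Final tree (level order): [23, 9, 44, 7, 16, 32, None, 4, None, None, 22]


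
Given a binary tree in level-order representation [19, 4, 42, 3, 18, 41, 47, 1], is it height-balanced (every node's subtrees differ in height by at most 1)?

Tree (level-order array): [19, 4, 42, 3, 18, 41, 47, 1]
Definition: a tree is height-balanced if, at every node, |h(left) - h(right)| <= 1 (empty subtree has height -1).
Bottom-up per-node check:
  node 1: h_left=-1, h_right=-1, diff=0 [OK], height=0
  node 3: h_left=0, h_right=-1, diff=1 [OK], height=1
  node 18: h_left=-1, h_right=-1, diff=0 [OK], height=0
  node 4: h_left=1, h_right=0, diff=1 [OK], height=2
  node 41: h_left=-1, h_right=-1, diff=0 [OK], height=0
  node 47: h_left=-1, h_right=-1, diff=0 [OK], height=0
  node 42: h_left=0, h_right=0, diff=0 [OK], height=1
  node 19: h_left=2, h_right=1, diff=1 [OK], height=3
All nodes satisfy the balance condition.
Result: Balanced


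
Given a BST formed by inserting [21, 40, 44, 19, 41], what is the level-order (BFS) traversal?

Tree insertion order: [21, 40, 44, 19, 41]
Tree (level-order array): [21, 19, 40, None, None, None, 44, 41]
BFS from the root, enqueuing left then right child of each popped node:
  queue [21] -> pop 21, enqueue [19, 40], visited so far: [21]
  queue [19, 40] -> pop 19, enqueue [none], visited so far: [21, 19]
  queue [40] -> pop 40, enqueue [44], visited so far: [21, 19, 40]
  queue [44] -> pop 44, enqueue [41], visited so far: [21, 19, 40, 44]
  queue [41] -> pop 41, enqueue [none], visited so far: [21, 19, 40, 44, 41]
Result: [21, 19, 40, 44, 41]


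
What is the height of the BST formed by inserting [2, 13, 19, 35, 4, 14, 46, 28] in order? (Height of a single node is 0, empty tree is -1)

Insertion order: [2, 13, 19, 35, 4, 14, 46, 28]
Tree (level-order array): [2, None, 13, 4, 19, None, None, 14, 35, None, None, 28, 46]
Compute height bottom-up (empty subtree = -1):
  height(4) = 1 + max(-1, -1) = 0
  height(14) = 1 + max(-1, -1) = 0
  height(28) = 1 + max(-1, -1) = 0
  height(46) = 1 + max(-1, -1) = 0
  height(35) = 1 + max(0, 0) = 1
  height(19) = 1 + max(0, 1) = 2
  height(13) = 1 + max(0, 2) = 3
  height(2) = 1 + max(-1, 3) = 4
Height = 4


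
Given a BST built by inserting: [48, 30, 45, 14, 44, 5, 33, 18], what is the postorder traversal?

Tree insertion order: [48, 30, 45, 14, 44, 5, 33, 18]
Tree (level-order array): [48, 30, None, 14, 45, 5, 18, 44, None, None, None, None, None, 33]
Postorder traversal: [5, 18, 14, 33, 44, 45, 30, 48]


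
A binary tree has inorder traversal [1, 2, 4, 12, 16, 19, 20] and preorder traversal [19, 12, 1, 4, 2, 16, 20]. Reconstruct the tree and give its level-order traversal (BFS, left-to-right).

Inorder:  [1, 2, 4, 12, 16, 19, 20]
Preorder: [19, 12, 1, 4, 2, 16, 20]
Algorithm: preorder visits root first, so consume preorder in order;
for each root, split the current inorder slice at that value into
left-subtree inorder and right-subtree inorder, then recurse.
Recursive splits:
  root=19; inorder splits into left=[1, 2, 4, 12, 16], right=[20]
  root=12; inorder splits into left=[1, 2, 4], right=[16]
  root=1; inorder splits into left=[], right=[2, 4]
  root=4; inorder splits into left=[2], right=[]
  root=2; inorder splits into left=[], right=[]
  root=16; inorder splits into left=[], right=[]
  root=20; inorder splits into left=[], right=[]
Reconstructed level-order: [19, 12, 20, 1, 16, 4, 2]


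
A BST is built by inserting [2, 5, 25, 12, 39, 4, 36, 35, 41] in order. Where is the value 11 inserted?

Starting tree (level order): [2, None, 5, 4, 25, None, None, 12, 39, None, None, 36, 41, 35]
Insertion path: 2 -> 5 -> 25 -> 12
Result: insert 11 as left child of 12
Final tree (level order): [2, None, 5, 4, 25, None, None, 12, 39, 11, None, 36, 41, None, None, 35]


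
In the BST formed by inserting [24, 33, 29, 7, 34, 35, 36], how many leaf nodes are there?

Tree built from: [24, 33, 29, 7, 34, 35, 36]
Tree (level-order array): [24, 7, 33, None, None, 29, 34, None, None, None, 35, None, 36]
Rule: A leaf has 0 children.
Per-node child counts:
  node 24: 2 child(ren)
  node 7: 0 child(ren)
  node 33: 2 child(ren)
  node 29: 0 child(ren)
  node 34: 1 child(ren)
  node 35: 1 child(ren)
  node 36: 0 child(ren)
Matching nodes: [7, 29, 36]
Count of leaf nodes: 3


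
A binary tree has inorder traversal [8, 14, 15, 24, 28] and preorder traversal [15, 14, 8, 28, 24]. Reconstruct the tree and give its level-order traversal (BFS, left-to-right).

Inorder:  [8, 14, 15, 24, 28]
Preorder: [15, 14, 8, 28, 24]
Algorithm: preorder visits root first, so consume preorder in order;
for each root, split the current inorder slice at that value into
left-subtree inorder and right-subtree inorder, then recurse.
Recursive splits:
  root=15; inorder splits into left=[8, 14], right=[24, 28]
  root=14; inorder splits into left=[8], right=[]
  root=8; inorder splits into left=[], right=[]
  root=28; inorder splits into left=[24], right=[]
  root=24; inorder splits into left=[], right=[]
Reconstructed level-order: [15, 14, 28, 8, 24]


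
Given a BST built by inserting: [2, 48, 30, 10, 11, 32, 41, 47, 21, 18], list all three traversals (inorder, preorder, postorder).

Tree insertion order: [2, 48, 30, 10, 11, 32, 41, 47, 21, 18]
Tree (level-order array): [2, None, 48, 30, None, 10, 32, None, 11, None, 41, None, 21, None, 47, 18]
Inorder (L, root, R): [2, 10, 11, 18, 21, 30, 32, 41, 47, 48]
Preorder (root, L, R): [2, 48, 30, 10, 11, 21, 18, 32, 41, 47]
Postorder (L, R, root): [18, 21, 11, 10, 47, 41, 32, 30, 48, 2]


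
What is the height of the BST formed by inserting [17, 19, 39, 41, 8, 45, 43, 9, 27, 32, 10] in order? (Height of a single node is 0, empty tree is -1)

Insertion order: [17, 19, 39, 41, 8, 45, 43, 9, 27, 32, 10]
Tree (level-order array): [17, 8, 19, None, 9, None, 39, None, 10, 27, 41, None, None, None, 32, None, 45, None, None, 43]
Compute height bottom-up (empty subtree = -1):
  height(10) = 1 + max(-1, -1) = 0
  height(9) = 1 + max(-1, 0) = 1
  height(8) = 1 + max(-1, 1) = 2
  height(32) = 1 + max(-1, -1) = 0
  height(27) = 1 + max(-1, 0) = 1
  height(43) = 1 + max(-1, -1) = 0
  height(45) = 1 + max(0, -1) = 1
  height(41) = 1 + max(-1, 1) = 2
  height(39) = 1 + max(1, 2) = 3
  height(19) = 1 + max(-1, 3) = 4
  height(17) = 1 + max(2, 4) = 5
Height = 5


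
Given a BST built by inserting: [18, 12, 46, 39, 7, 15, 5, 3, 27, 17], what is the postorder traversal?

Tree insertion order: [18, 12, 46, 39, 7, 15, 5, 3, 27, 17]
Tree (level-order array): [18, 12, 46, 7, 15, 39, None, 5, None, None, 17, 27, None, 3]
Postorder traversal: [3, 5, 7, 17, 15, 12, 27, 39, 46, 18]


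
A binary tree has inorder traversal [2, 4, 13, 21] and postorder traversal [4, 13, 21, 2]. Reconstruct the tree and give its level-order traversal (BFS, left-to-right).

Inorder:   [2, 4, 13, 21]
Postorder: [4, 13, 21, 2]
Algorithm: postorder visits root last, so walk postorder right-to-left;
each value is the root of the current inorder slice — split it at that
value, recurse on the right subtree first, then the left.
Recursive splits:
  root=2; inorder splits into left=[], right=[4, 13, 21]
  root=21; inorder splits into left=[4, 13], right=[]
  root=13; inorder splits into left=[4], right=[]
  root=4; inorder splits into left=[], right=[]
Reconstructed level-order: [2, 21, 13, 4]


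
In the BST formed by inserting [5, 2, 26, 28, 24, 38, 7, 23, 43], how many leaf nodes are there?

Tree built from: [5, 2, 26, 28, 24, 38, 7, 23, 43]
Tree (level-order array): [5, 2, 26, None, None, 24, 28, 7, None, None, 38, None, 23, None, 43]
Rule: A leaf has 0 children.
Per-node child counts:
  node 5: 2 child(ren)
  node 2: 0 child(ren)
  node 26: 2 child(ren)
  node 24: 1 child(ren)
  node 7: 1 child(ren)
  node 23: 0 child(ren)
  node 28: 1 child(ren)
  node 38: 1 child(ren)
  node 43: 0 child(ren)
Matching nodes: [2, 23, 43]
Count of leaf nodes: 3


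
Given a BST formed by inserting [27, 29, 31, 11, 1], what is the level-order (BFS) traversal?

Tree insertion order: [27, 29, 31, 11, 1]
Tree (level-order array): [27, 11, 29, 1, None, None, 31]
BFS from the root, enqueuing left then right child of each popped node:
  queue [27] -> pop 27, enqueue [11, 29], visited so far: [27]
  queue [11, 29] -> pop 11, enqueue [1], visited so far: [27, 11]
  queue [29, 1] -> pop 29, enqueue [31], visited so far: [27, 11, 29]
  queue [1, 31] -> pop 1, enqueue [none], visited so far: [27, 11, 29, 1]
  queue [31] -> pop 31, enqueue [none], visited so far: [27, 11, 29, 1, 31]
Result: [27, 11, 29, 1, 31]


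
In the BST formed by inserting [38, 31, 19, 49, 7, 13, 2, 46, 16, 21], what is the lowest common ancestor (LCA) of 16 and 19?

Tree insertion order: [38, 31, 19, 49, 7, 13, 2, 46, 16, 21]
Tree (level-order array): [38, 31, 49, 19, None, 46, None, 7, 21, None, None, 2, 13, None, None, None, None, None, 16]
In a BST, the LCA of p=16, q=19 is the first node v on the
root-to-leaf path with p <= v <= q (go left if both < v, right if both > v).
Walk from root:
  at 38: both 16 and 19 < 38, go left
  at 31: both 16 and 19 < 31, go left
  at 19: 16 <= 19 <= 19, this is the LCA
LCA = 19


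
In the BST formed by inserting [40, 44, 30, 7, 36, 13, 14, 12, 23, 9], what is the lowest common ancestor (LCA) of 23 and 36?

Tree insertion order: [40, 44, 30, 7, 36, 13, 14, 12, 23, 9]
Tree (level-order array): [40, 30, 44, 7, 36, None, None, None, 13, None, None, 12, 14, 9, None, None, 23]
In a BST, the LCA of p=23, q=36 is the first node v on the
root-to-leaf path with p <= v <= q (go left if both < v, right if both > v).
Walk from root:
  at 40: both 23 and 36 < 40, go left
  at 30: 23 <= 30 <= 36, this is the LCA
LCA = 30


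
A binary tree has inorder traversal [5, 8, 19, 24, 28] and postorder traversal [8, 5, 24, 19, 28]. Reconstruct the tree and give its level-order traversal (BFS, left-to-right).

Inorder:   [5, 8, 19, 24, 28]
Postorder: [8, 5, 24, 19, 28]
Algorithm: postorder visits root last, so walk postorder right-to-left;
each value is the root of the current inorder slice — split it at that
value, recurse on the right subtree first, then the left.
Recursive splits:
  root=28; inorder splits into left=[5, 8, 19, 24], right=[]
  root=19; inorder splits into left=[5, 8], right=[24]
  root=24; inorder splits into left=[], right=[]
  root=5; inorder splits into left=[], right=[8]
  root=8; inorder splits into left=[], right=[]
Reconstructed level-order: [28, 19, 5, 24, 8]


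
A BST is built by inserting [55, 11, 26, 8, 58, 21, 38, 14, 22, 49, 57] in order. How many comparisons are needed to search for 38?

Search path for 38: 55 -> 11 -> 26 -> 38
Found: True
Comparisons: 4


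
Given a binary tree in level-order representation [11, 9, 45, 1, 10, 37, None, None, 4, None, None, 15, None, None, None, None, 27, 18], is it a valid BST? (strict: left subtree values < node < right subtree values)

Level-order array: [11, 9, 45, 1, 10, 37, None, None, 4, None, None, 15, None, None, None, None, 27, 18]
Validate using subtree bounds (lo, hi): at each node, require lo < value < hi,
then recurse left with hi=value and right with lo=value.
Preorder trace (stopping at first violation):
  at node 11 with bounds (-inf, +inf): OK
  at node 9 with bounds (-inf, 11): OK
  at node 1 with bounds (-inf, 9): OK
  at node 4 with bounds (1, 9): OK
  at node 10 with bounds (9, 11): OK
  at node 45 with bounds (11, +inf): OK
  at node 37 with bounds (11, 45): OK
  at node 15 with bounds (11, 37): OK
  at node 27 with bounds (15, 37): OK
  at node 18 with bounds (15, 27): OK
No violation found at any node.
Result: Valid BST


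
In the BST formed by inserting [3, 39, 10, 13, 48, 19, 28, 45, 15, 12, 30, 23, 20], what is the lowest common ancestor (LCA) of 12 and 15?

Tree insertion order: [3, 39, 10, 13, 48, 19, 28, 45, 15, 12, 30, 23, 20]
Tree (level-order array): [3, None, 39, 10, 48, None, 13, 45, None, 12, 19, None, None, None, None, 15, 28, None, None, 23, 30, 20]
In a BST, the LCA of p=12, q=15 is the first node v on the
root-to-leaf path with p <= v <= q (go left if both < v, right if both > v).
Walk from root:
  at 3: both 12 and 15 > 3, go right
  at 39: both 12 and 15 < 39, go left
  at 10: both 12 and 15 > 10, go right
  at 13: 12 <= 13 <= 15, this is the LCA
LCA = 13


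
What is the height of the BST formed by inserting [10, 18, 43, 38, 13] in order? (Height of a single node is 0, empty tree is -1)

Insertion order: [10, 18, 43, 38, 13]
Tree (level-order array): [10, None, 18, 13, 43, None, None, 38]
Compute height bottom-up (empty subtree = -1):
  height(13) = 1 + max(-1, -1) = 0
  height(38) = 1 + max(-1, -1) = 0
  height(43) = 1 + max(0, -1) = 1
  height(18) = 1 + max(0, 1) = 2
  height(10) = 1 + max(-1, 2) = 3
Height = 3


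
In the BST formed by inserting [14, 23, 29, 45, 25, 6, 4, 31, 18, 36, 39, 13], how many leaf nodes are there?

Tree built from: [14, 23, 29, 45, 25, 6, 4, 31, 18, 36, 39, 13]
Tree (level-order array): [14, 6, 23, 4, 13, 18, 29, None, None, None, None, None, None, 25, 45, None, None, 31, None, None, 36, None, 39]
Rule: A leaf has 0 children.
Per-node child counts:
  node 14: 2 child(ren)
  node 6: 2 child(ren)
  node 4: 0 child(ren)
  node 13: 0 child(ren)
  node 23: 2 child(ren)
  node 18: 0 child(ren)
  node 29: 2 child(ren)
  node 25: 0 child(ren)
  node 45: 1 child(ren)
  node 31: 1 child(ren)
  node 36: 1 child(ren)
  node 39: 0 child(ren)
Matching nodes: [4, 13, 18, 25, 39]
Count of leaf nodes: 5


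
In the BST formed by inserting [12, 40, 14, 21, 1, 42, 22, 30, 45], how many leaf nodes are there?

Tree built from: [12, 40, 14, 21, 1, 42, 22, 30, 45]
Tree (level-order array): [12, 1, 40, None, None, 14, 42, None, 21, None, 45, None, 22, None, None, None, 30]
Rule: A leaf has 0 children.
Per-node child counts:
  node 12: 2 child(ren)
  node 1: 0 child(ren)
  node 40: 2 child(ren)
  node 14: 1 child(ren)
  node 21: 1 child(ren)
  node 22: 1 child(ren)
  node 30: 0 child(ren)
  node 42: 1 child(ren)
  node 45: 0 child(ren)
Matching nodes: [1, 30, 45]
Count of leaf nodes: 3


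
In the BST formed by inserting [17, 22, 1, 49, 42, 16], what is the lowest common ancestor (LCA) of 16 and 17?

Tree insertion order: [17, 22, 1, 49, 42, 16]
Tree (level-order array): [17, 1, 22, None, 16, None, 49, None, None, 42]
In a BST, the LCA of p=16, q=17 is the first node v on the
root-to-leaf path with p <= v <= q (go left if both < v, right if both > v).
Walk from root:
  at 17: 16 <= 17 <= 17, this is the LCA
LCA = 17


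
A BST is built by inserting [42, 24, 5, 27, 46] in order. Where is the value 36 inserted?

Starting tree (level order): [42, 24, 46, 5, 27]
Insertion path: 42 -> 24 -> 27
Result: insert 36 as right child of 27
Final tree (level order): [42, 24, 46, 5, 27, None, None, None, None, None, 36]


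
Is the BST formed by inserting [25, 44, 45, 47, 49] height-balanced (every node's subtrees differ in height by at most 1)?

Tree (level-order array): [25, None, 44, None, 45, None, 47, None, 49]
Definition: a tree is height-balanced if, at every node, |h(left) - h(right)| <= 1 (empty subtree has height -1).
Bottom-up per-node check:
  node 49: h_left=-1, h_right=-1, diff=0 [OK], height=0
  node 47: h_left=-1, h_right=0, diff=1 [OK], height=1
  node 45: h_left=-1, h_right=1, diff=2 [FAIL (|-1-1|=2 > 1)], height=2
  node 44: h_left=-1, h_right=2, diff=3 [FAIL (|-1-2|=3 > 1)], height=3
  node 25: h_left=-1, h_right=3, diff=4 [FAIL (|-1-3|=4 > 1)], height=4
Node 45 violates the condition: |-1 - 1| = 2 > 1.
Result: Not balanced


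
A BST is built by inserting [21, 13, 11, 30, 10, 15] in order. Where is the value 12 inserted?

Starting tree (level order): [21, 13, 30, 11, 15, None, None, 10]
Insertion path: 21 -> 13 -> 11
Result: insert 12 as right child of 11
Final tree (level order): [21, 13, 30, 11, 15, None, None, 10, 12]


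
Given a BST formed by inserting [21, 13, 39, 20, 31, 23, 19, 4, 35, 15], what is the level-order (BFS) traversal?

Tree insertion order: [21, 13, 39, 20, 31, 23, 19, 4, 35, 15]
Tree (level-order array): [21, 13, 39, 4, 20, 31, None, None, None, 19, None, 23, 35, 15]
BFS from the root, enqueuing left then right child of each popped node:
  queue [21] -> pop 21, enqueue [13, 39], visited so far: [21]
  queue [13, 39] -> pop 13, enqueue [4, 20], visited so far: [21, 13]
  queue [39, 4, 20] -> pop 39, enqueue [31], visited so far: [21, 13, 39]
  queue [4, 20, 31] -> pop 4, enqueue [none], visited so far: [21, 13, 39, 4]
  queue [20, 31] -> pop 20, enqueue [19], visited so far: [21, 13, 39, 4, 20]
  queue [31, 19] -> pop 31, enqueue [23, 35], visited so far: [21, 13, 39, 4, 20, 31]
  queue [19, 23, 35] -> pop 19, enqueue [15], visited so far: [21, 13, 39, 4, 20, 31, 19]
  queue [23, 35, 15] -> pop 23, enqueue [none], visited so far: [21, 13, 39, 4, 20, 31, 19, 23]
  queue [35, 15] -> pop 35, enqueue [none], visited so far: [21, 13, 39, 4, 20, 31, 19, 23, 35]
  queue [15] -> pop 15, enqueue [none], visited so far: [21, 13, 39, 4, 20, 31, 19, 23, 35, 15]
Result: [21, 13, 39, 4, 20, 31, 19, 23, 35, 15]


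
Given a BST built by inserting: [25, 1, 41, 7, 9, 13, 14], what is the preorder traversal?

Tree insertion order: [25, 1, 41, 7, 9, 13, 14]
Tree (level-order array): [25, 1, 41, None, 7, None, None, None, 9, None, 13, None, 14]
Preorder traversal: [25, 1, 7, 9, 13, 14, 41]


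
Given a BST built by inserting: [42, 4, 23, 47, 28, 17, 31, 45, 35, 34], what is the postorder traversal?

Tree insertion order: [42, 4, 23, 47, 28, 17, 31, 45, 35, 34]
Tree (level-order array): [42, 4, 47, None, 23, 45, None, 17, 28, None, None, None, None, None, 31, None, 35, 34]
Postorder traversal: [17, 34, 35, 31, 28, 23, 4, 45, 47, 42]


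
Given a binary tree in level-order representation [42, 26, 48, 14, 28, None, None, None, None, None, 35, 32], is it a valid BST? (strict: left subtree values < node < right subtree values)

Level-order array: [42, 26, 48, 14, 28, None, None, None, None, None, 35, 32]
Validate using subtree bounds (lo, hi): at each node, require lo < value < hi,
then recurse left with hi=value and right with lo=value.
Preorder trace (stopping at first violation):
  at node 42 with bounds (-inf, +inf): OK
  at node 26 with bounds (-inf, 42): OK
  at node 14 with bounds (-inf, 26): OK
  at node 28 with bounds (26, 42): OK
  at node 35 with bounds (28, 42): OK
  at node 32 with bounds (28, 35): OK
  at node 48 with bounds (42, +inf): OK
No violation found at any node.
Result: Valid BST


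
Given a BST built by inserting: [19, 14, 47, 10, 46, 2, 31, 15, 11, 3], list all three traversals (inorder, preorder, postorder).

Tree insertion order: [19, 14, 47, 10, 46, 2, 31, 15, 11, 3]
Tree (level-order array): [19, 14, 47, 10, 15, 46, None, 2, 11, None, None, 31, None, None, 3]
Inorder (L, root, R): [2, 3, 10, 11, 14, 15, 19, 31, 46, 47]
Preorder (root, L, R): [19, 14, 10, 2, 3, 11, 15, 47, 46, 31]
Postorder (L, R, root): [3, 2, 11, 10, 15, 14, 31, 46, 47, 19]


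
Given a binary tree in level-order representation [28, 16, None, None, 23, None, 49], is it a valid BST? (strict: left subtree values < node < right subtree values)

Level-order array: [28, 16, None, None, 23, None, 49]
Validate using subtree bounds (lo, hi): at each node, require lo < value < hi,
then recurse left with hi=value and right with lo=value.
Preorder trace (stopping at first violation):
  at node 28 with bounds (-inf, +inf): OK
  at node 16 with bounds (-inf, 28): OK
  at node 23 with bounds (16, 28): OK
  at node 49 with bounds (23, 28): VIOLATION
Node 49 violates its bound: not (23 < 49 < 28).
Result: Not a valid BST


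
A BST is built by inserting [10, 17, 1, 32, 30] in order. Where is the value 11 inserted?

Starting tree (level order): [10, 1, 17, None, None, None, 32, 30]
Insertion path: 10 -> 17
Result: insert 11 as left child of 17
Final tree (level order): [10, 1, 17, None, None, 11, 32, None, None, 30]


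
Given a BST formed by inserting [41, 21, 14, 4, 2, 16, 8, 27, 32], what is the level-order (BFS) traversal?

Tree insertion order: [41, 21, 14, 4, 2, 16, 8, 27, 32]
Tree (level-order array): [41, 21, None, 14, 27, 4, 16, None, 32, 2, 8]
BFS from the root, enqueuing left then right child of each popped node:
  queue [41] -> pop 41, enqueue [21], visited so far: [41]
  queue [21] -> pop 21, enqueue [14, 27], visited so far: [41, 21]
  queue [14, 27] -> pop 14, enqueue [4, 16], visited so far: [41, 21, 14]
  queue [27, 4, 16] -> pop 27, enqueue [32], visited so far: [41, 21, 14, 27]
  queue [4, 16, 32] -> pop 4, enqueue [2, 8], visited so far: [41, 21, 14, 27, 4]
  queue [16, 32, 2, 8] -> pop 16, enqueue [none], visited so far: [41, 21, 14, 27, 4, 16]
  queue [32, 2, 8] -> pop 32, enqueue [none], visited so far: [41, 21, 14, 27, 4, 16, 32]
  queue [2, 8] -> pop 2, enqueue [none], visited so far: [41, 21, 14, 27, 4, 16, 32, 2]
  queue [8] -> pop 8, enqueue [none], visited so far: [41, 21, 14, 27, 4, 16, 32, 2, 8]
Result: [41, 21, 14, 27, 4, 16, 32, 2, 8]
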